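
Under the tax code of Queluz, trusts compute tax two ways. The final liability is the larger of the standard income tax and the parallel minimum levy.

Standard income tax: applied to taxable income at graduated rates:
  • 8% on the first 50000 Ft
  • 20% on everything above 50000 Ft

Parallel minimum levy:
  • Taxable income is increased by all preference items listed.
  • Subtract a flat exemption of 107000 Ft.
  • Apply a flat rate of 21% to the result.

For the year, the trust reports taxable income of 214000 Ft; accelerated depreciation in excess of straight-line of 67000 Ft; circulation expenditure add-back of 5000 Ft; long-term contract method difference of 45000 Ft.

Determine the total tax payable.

47040 Ft

Parallel minimum levy:
  Adjusted income: 214000 Ft + 67000 Ft + 5000 Ft + 45000 Ft = 331000 Ft
  Less exemption 107000 Ft → base 224000 Ft
  224000 Ft × 21% = 47040 Ft

Standard income tax:
  50000 Ft × 8% = 4000 Ft
  164000 Ft × 20% = 32800 Ft
  → 36800 Ft

47040 Ft > 36800 Ft, so the parallel minimum levy is the binding amount.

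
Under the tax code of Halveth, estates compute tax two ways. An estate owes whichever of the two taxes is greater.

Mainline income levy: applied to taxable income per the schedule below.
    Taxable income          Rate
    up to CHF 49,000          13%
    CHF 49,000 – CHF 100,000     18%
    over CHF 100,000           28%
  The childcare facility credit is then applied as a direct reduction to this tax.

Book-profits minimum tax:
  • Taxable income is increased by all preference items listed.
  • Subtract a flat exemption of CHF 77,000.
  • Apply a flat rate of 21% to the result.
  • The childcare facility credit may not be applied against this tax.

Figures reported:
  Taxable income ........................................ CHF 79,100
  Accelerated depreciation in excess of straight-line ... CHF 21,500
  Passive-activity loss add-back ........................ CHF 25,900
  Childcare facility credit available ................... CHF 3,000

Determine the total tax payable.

Book-profits minimum tax:
  Adjusted income: CHF 79,100 + CHF 21,500 + CHF 25,900 = CHF 126,500
  Less exemption CHF 77,000 → base CHF 49,500
  CHF 49,500 × 21% = CHF 10,395

Mainline income levy:
  CHF 49,000 × 13% = CHF 6,370
  CHF 30,100 × 18% = CHF 5,418
  → CHF 11,788
  Less childcare facility credit CHF 3,000 → CHF 8,788

CHF 10,395 > CHF 8,788, so the book-profits minimum tax is the binding amount.

CHF 10,395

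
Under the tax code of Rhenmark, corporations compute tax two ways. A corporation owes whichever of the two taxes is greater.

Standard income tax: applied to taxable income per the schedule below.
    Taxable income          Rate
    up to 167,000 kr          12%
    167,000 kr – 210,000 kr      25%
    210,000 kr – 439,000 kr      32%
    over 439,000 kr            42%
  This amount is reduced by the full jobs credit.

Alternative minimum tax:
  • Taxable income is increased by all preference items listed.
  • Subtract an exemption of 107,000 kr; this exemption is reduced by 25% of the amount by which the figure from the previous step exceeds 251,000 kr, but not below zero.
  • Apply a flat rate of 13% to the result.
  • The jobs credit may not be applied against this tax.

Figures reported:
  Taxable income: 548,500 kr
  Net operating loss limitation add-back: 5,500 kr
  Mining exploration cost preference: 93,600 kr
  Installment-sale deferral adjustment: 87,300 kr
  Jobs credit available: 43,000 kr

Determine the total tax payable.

Alternative minimum tax:
  Adjusted income: 548,500 kr + 5,500 kr + 93,600 kr + 87,300 kr = 734,900 kr
  Exemption: 25% × (734,900 kr − 251,000 kr) = 120,975 kr ≥ 107,000 kr, so the exemption is fully phased out
  Base: 734,900 kr − 0 kr = 734,900 kr
  734,900 kr × 13% = 95,537 kr

Standard income tax:
  167,000 kr × 12% = 20,040 kr
  43,000 kr × 25% = 10,750 kr
  229,000 kr × 32% = 73,280 kr
  109,500 kr × 42% = 45,990 kr
  → 150,060 kr
  Less jobs credit 43,000 kr → 107,060 kr

107,060 kr > 95,537 kr, so the standard income tax governs.

107,060 kr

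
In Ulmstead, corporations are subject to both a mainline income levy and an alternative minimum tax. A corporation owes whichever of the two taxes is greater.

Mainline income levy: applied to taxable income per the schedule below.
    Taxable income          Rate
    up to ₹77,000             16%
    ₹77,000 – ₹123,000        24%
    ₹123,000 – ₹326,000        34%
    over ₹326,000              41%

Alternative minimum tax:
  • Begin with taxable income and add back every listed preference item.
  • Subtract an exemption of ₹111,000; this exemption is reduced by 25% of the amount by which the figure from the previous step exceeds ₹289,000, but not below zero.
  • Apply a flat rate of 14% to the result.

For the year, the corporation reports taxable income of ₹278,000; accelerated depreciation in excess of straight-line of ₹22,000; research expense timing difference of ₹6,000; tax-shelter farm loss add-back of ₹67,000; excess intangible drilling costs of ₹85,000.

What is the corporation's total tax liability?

Mainline income levy:
  ₹77,000 × 16% = ₹12,320
  ₹46,000 × 24% = ₹11,040
  ₹155,000 × 34% = ₹52,700
  → ₹76,060

Alternative minimum tax:
  Adjusted income: ₹278,000 + ₹22,000 + ₹6,000 + ₹67,000 + ₹85,000 = ₹458,000
  Exemption: ₹111,000 − 25% × (₹458,000 − ₹289,000) = ₹111,000 − ₹42,250 = ₹68,750
  Base: ₹458,000 − ₹68,750 = ₹389,250
  ₹389,250 × 14% = ₹54,495

₹76,060 > ₹54,495, so the mainline income levy governs.

₹76,060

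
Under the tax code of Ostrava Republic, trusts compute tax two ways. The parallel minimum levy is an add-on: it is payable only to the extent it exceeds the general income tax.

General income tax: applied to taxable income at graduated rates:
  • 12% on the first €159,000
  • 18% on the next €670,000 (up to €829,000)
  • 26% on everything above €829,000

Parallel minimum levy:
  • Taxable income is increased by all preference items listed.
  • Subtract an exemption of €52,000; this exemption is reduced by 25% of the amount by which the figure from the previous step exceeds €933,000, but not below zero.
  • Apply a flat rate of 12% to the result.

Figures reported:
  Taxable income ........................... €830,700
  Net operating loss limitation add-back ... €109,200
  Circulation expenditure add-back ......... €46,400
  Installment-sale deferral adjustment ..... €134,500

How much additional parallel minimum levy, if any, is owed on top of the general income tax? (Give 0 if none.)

Parallel minimum levy:
  Adjusted income: €830,700 + €109,200 + €46,400 + €134,500 = €1,120,800
  Exemption: €52,000 − 25% × (€1,120,800 − €933,000) = €52,000 − €46,950 = €5,050
  Base: €1,120,800 − €5,050 = €1,115,750
  €1,115,750 × 12% = €133,890

General income tax:
  €159,000 × 12% = €19,080
  €670,000 × 18% = €120,600
  €1,700 × 26% = €442
  → €140,122

€133,890 ≤ €140,122, so no add-on is due.

€0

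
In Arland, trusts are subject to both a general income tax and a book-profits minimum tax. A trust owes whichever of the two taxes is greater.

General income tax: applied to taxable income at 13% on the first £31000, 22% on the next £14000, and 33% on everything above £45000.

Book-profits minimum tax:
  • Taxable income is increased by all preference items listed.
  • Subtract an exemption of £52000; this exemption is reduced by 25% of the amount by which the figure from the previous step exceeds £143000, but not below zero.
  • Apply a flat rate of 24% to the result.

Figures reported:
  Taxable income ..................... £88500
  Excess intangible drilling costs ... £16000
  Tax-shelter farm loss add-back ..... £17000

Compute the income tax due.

Book-profits minimum tax:
  Adjusted income: £88500 + £16000 + £17000 = £121500
  Exemption: £121500 ≤ £143000, so full £52000 applies
  Base: £121500 − £52000 = £69500
  £69500 × 24% = £16680

General income tax:
  £31000 × 13% = £4030
  £14000 × 22% = £3080
  £43500 × 33% = £14355
  → £21465

£21465 > £16680, so the general income tax governs.

£21465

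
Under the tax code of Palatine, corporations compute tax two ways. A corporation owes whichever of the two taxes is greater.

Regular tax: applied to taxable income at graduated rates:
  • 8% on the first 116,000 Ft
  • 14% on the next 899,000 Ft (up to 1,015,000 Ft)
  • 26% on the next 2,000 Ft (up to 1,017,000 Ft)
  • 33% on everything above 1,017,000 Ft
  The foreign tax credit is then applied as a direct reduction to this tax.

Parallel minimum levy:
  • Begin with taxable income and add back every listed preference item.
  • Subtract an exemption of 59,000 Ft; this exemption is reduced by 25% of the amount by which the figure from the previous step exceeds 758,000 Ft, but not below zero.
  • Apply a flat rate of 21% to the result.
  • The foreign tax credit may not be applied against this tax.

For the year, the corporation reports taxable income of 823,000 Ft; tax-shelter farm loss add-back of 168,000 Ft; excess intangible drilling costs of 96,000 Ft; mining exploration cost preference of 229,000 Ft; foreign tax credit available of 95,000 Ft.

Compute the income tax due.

Regular tax:
  116,000 Ft × 8% = 9,280 Ft
  707,000 Ft × 14% = 98,980 Ft
  → 108,260 Ft
  Less foreign tax credit 95,000 Ft → 13,260 Ft

Parallel minimum levy:
  Adjusted income: 823,000 Ft + 168,000 Ft + 96,000 Ft + 229,000 Ft = 1,316,000 Ft
  Exemption: 25% × (1,316,000 Ft − 758,000 Ft) = 139,500 Ft ≥ 59,000 Ft, so the exemption is fully phased out
  Base: 1,316,000 Ft − 0 Ft = 1,316,000 Ft
  1,316,000 Ft × 21% = 276,360 Ft

276,360 Ft > 13,260 Ft, so the parallel minimum levy is the binding amount.

276,360 Ft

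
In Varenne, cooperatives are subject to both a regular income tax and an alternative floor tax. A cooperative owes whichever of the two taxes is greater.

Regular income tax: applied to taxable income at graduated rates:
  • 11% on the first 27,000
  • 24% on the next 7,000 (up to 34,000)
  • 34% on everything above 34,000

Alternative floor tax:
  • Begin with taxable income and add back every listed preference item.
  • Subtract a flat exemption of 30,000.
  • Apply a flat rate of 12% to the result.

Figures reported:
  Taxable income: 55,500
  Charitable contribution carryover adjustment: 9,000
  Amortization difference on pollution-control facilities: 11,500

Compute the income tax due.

11,960

Alternative floor tax:
  Adjusted income: 55,500 + 9,000 + 11,500 = 76,000
  Less exemption 30,000 → base 46,000
  46,000 × 12% = 5,520

Regular income tax:
  27,000 × 11% = 2,970
  7,000 × 24% = 1,680
  21,500 × 34% = 7,310
  → 11,960

11,960 > 5,520, so the regular income tax governs.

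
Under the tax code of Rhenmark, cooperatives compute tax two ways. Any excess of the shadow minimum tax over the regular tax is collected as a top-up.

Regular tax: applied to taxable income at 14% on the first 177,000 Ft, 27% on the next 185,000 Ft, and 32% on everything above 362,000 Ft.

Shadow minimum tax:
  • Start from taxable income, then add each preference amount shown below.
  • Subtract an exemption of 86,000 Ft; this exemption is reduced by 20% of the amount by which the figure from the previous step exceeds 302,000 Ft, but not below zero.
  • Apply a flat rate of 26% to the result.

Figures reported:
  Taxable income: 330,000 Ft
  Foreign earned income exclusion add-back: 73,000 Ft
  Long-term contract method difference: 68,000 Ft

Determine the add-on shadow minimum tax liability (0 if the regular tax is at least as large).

42,798 Ft

Regular tax:
  177,000 Ft × 14% = 24,780 Ft
  153,000 Ft × 27% = 41,310 Ft
  → 66,090 Ft

Shadow minimum tax:
  Adjusted income: 330,000 Ft + 73,000 Ft + 68,000 Ft = 471,000 Ft
  Exemption: 86,000 Ft − 20% × (471,000 Ft − 302,000 Ft) = 86,000 Ft − 33,800 Ft = 52,200 Ft
  Base: 471,000 Ft − 52,200 Ft = 418,800 Ft
  418,800 Ft × 26% = 108,888 Ft

Excess of shadow minimum tax over regular tax: 108,888 Ft − 66,090 Ft = 42,798 Ft.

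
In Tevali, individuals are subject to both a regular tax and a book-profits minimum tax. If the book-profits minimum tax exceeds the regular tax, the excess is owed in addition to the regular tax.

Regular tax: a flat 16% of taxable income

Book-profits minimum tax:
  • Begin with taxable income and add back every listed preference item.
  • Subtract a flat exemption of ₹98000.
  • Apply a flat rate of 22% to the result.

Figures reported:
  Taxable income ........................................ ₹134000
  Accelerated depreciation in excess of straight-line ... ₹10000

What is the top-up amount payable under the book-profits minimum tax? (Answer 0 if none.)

₹0

Regular tax:
  ₹134000 × 16% = ₹21440

Book-profits minimum tax:
  Adjusted income: ₹134000 + ₹10000 = ₹144000
  Less exemption ₹98000 → base ₹46000
  ₹46000 × 22% = ₹10120

₹10120 ≤ ₹21440, so no add-on is due.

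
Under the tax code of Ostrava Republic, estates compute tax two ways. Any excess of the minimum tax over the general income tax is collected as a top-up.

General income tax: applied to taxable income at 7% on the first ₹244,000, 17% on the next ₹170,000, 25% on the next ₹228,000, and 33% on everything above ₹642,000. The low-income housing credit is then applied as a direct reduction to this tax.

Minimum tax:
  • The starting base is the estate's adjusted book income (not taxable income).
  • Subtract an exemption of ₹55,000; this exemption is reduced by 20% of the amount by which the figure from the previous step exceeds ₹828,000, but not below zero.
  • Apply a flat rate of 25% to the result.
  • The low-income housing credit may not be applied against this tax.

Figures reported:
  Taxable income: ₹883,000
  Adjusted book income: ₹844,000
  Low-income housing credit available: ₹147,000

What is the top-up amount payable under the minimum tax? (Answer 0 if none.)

Minimum tax:
  Base (adjusted book income): ₹844,000
  Exemption: ₹55,000 − 20% × (₹844,000 − ₹828,000) = ₹55,000 − ₹3,200 = ₹51,800
  Base: ₹844,000 − ₹51,800 = ₹792,200
  ₹792,200 × 25% = ₹198,050

General income tax:
  ₹244,000 × 7% = ₹17,080
  ₹170,000 × 17% = ₹28,900
  ₹228,000 × 25% = ₹57,000
  ₹241,000 × 33% = ₹79,530
  → ₹182,510
  Less low-income housing credit ₹147,000 → ₹35,510

Excess of minimum tax over general income tax: ₹198,050 − ₹35,510 = ₹162,540.

₹162,540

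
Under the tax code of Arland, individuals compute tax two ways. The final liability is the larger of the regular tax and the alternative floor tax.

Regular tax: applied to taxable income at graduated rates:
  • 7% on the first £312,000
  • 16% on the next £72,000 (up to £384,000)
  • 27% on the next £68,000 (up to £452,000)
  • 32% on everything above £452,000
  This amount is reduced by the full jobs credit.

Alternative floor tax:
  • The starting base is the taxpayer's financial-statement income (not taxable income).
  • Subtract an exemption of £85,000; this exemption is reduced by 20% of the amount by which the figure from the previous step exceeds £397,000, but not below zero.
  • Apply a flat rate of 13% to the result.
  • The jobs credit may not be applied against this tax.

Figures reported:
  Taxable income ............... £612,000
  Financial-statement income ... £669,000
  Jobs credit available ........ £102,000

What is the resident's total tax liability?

£82,992

Regular tax:
  £312,000 × 7% = £21,840
  £72,000 × 16% = £11,520
  £68,000 × 27% = £18,360
  £160,000 × 32% = £51,200
  → £102,920
  Less jobs credit £102,000 → £920

Alternative floor tax:
  Base (financial-statement income): £669,000
  Exemption: £85,000 − 20% × (£669,000 − £397,000) = £85,000 − £54,400 = £30,600
  Base: £669,000 − £30,600 = £638,400
  £638,400 × 13% = £82,992

£82,992 > £920, so the alternative floor tax is the binding amount.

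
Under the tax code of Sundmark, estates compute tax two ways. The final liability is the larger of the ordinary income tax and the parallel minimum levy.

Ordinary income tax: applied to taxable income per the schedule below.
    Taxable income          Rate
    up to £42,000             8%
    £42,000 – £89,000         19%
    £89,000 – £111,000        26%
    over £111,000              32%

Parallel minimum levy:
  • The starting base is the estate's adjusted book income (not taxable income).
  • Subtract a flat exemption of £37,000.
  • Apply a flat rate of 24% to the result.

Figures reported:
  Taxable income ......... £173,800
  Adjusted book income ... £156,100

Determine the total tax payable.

Parallel minimum levy:
  Base (adjusted book income): £156,100
  Less exemption £37,000 → base £119,100
  £119,100 × 24% = £28,584

Ordinary income tax:
  £42,000 × 8% = £3,360
  £47,000 × 19% = £8,930
  £22,000 × 26% = £5,720
  £62,800 × 32% = £20,096
  → £38,106

£38,106 > £28,584, so the ordinary income tax governs.

£38,106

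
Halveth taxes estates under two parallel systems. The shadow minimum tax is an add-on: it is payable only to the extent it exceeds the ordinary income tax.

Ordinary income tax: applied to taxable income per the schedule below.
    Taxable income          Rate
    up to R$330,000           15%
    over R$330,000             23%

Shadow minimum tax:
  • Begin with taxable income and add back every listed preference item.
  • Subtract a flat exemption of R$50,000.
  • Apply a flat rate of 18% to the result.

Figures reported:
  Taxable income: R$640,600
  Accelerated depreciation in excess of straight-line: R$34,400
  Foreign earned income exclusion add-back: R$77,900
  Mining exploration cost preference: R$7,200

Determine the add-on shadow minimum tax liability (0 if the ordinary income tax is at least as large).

R$6,880

Ordinary income tax:
  R$330,000 × 15% = R$49,500
  R$310,600 × 23% = R$71,438
  → R$120,938

Shadow minimum tax:
  Adjusted income: R$640,600 + R$34,400 + R$77,900 + R$7,200 = R$760,100
  Less exemption R$50,000 → base R$710,100
  R$710,100 × 18% = R$127,818

Excess of shadow minimum tax over ordinary income tax: R$127,818 − R$120,938 = R$6,880.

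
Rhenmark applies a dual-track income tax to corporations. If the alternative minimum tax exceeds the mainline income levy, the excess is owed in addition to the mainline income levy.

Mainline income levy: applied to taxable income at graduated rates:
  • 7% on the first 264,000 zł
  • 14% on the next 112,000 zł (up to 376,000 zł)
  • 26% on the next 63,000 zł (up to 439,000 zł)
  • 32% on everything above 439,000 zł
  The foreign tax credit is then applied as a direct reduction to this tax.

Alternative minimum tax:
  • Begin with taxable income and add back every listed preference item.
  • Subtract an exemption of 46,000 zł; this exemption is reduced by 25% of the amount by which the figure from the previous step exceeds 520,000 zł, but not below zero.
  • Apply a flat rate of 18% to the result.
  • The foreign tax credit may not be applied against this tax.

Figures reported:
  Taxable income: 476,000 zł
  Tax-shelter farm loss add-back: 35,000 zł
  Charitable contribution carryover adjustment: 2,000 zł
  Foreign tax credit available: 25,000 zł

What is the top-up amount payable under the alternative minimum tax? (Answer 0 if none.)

46,680 zł

Mainline income levy:
  264,000 zł × 7% = 18,480 zł
  112,000 zł × 14% = 15,680 zł
  63,000 zł × 26% = 16,380 zł
  37,000 zł × 32% = 11,840 zł
  → 62,380 zł
  Less foreign tax credit 25,000 zł → 37,380 zł

Alternative minimum tax:
  Adjusted income: 476,000 zł + 35,000 zł + 2,000 zł = 513,000 zł
  Exemption: 513,000 zł ≤ 520,000 zł, so full 46,000 zł applies
  Base: 513,000 zł − 46,000 zł = 467,000 zł
  467,000 zł × 18% = 84,060 zł

Excess of alternative minimum tax over mainline income levy: 84,060 zł − 37,380 zł = 46,680 zł.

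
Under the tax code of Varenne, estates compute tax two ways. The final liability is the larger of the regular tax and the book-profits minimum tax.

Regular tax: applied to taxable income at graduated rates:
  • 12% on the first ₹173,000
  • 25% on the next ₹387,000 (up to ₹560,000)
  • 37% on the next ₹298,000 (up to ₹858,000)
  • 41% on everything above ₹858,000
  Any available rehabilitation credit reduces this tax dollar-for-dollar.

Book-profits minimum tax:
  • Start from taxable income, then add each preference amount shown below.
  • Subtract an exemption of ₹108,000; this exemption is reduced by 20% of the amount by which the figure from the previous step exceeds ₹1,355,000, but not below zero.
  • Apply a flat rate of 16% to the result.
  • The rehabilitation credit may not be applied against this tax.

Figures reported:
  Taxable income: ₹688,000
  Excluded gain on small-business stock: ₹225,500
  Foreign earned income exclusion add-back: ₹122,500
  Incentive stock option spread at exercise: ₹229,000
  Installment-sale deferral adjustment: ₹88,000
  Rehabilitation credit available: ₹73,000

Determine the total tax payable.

₹199,200

Regular tax:
  ₹173,000 × 12% = ₹20,760
  ₹387,000 × 25% = ₹96,750
  ₹128,000 × 37% = ₹47,360
  → ₹164,870
  Less rehabilitation credit ₹73,000 → ₹91,870

Book-profits minimum tax:
  Adjusted income: ₹688,000 + ₹225,500 + ₹122,500 + ₹229,000 + ₹88,000 = ₹1,353,000
  Exemption: ₹1,353,000 ≤ ₹1,355,000, so full ₹108,000 applies
  Base: ₹1,353,000 − ₹108,000 = ₹1,245,000
  ₹1,245,000 × 16% = ₹199,200

₹199,200 > ₹91,870, so the book-profits minimum tax is the binding amount.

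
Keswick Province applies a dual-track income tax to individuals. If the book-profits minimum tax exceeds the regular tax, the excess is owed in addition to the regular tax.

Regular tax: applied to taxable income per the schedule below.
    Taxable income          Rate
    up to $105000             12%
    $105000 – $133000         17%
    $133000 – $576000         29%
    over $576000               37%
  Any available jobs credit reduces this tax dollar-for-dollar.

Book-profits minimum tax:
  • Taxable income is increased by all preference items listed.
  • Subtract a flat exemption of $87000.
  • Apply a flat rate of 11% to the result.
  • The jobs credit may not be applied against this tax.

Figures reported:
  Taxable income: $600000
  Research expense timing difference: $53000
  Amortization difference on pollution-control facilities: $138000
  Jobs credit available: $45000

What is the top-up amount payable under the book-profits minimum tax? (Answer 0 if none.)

Regular tax:
  $105000 × 12% = $12600
  $28000 × 17% = $4760
  $443000 × 29% = $128470
  $24000 × 37% = $8880
  → $154710
  Less jobs credit $45000 → $109710

Book-profits minimum tax:
  Adjusted income: $600000 + $53000 + $138000 = $791000
  Less exemption $87000 → base $704000
  $704000 × 11% = $77440

$77440 ≤ $109710, so no add-on is due.

$0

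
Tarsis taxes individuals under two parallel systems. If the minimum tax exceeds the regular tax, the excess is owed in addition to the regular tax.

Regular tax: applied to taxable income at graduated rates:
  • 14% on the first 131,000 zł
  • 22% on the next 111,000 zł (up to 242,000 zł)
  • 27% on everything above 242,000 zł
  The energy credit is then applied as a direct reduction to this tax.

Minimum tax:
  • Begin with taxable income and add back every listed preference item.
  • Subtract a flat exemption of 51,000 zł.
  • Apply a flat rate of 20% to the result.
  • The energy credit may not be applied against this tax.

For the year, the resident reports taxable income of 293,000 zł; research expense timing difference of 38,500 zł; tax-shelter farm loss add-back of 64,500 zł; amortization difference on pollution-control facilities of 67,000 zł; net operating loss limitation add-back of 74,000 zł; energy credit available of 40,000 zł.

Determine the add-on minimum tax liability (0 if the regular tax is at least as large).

80,670 zł

Regular tax:
  131,000 zł × 14% = 18,340 zł
  111,000 zł × 22% = 24,420 zł
  51,000 zł × 27% = 13,770 zł
  → 56,530 zł
  Less energy credit 40,000 zł → 16,530 zł

Minimum tax:
  Adjusted income: 293,000 zł + 38,500 zł + 64,500 zł + 67,000 zł + 74,000 zł = 537,000 zł
  Less exemption 51,000 zł → base 486,000 zł
  486,000 zł × 20% = 97,200 zł

Excess of minimum tax over regular tax: 97,200 zł − 16,530 zł = 80,670 zł.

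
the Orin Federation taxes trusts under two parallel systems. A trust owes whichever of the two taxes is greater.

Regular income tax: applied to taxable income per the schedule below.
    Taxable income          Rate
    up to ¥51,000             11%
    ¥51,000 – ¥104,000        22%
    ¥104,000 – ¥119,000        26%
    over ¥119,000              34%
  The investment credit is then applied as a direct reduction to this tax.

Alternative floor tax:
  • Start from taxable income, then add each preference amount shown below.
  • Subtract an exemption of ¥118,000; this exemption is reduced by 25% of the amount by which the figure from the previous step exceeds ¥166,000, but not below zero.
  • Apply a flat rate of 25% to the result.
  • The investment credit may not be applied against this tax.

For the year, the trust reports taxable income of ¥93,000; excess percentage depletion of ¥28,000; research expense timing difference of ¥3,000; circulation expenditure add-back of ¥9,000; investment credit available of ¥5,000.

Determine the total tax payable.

¥9,850

Alternative floor tax:
  Adjusted income: ¥93,000 + ¥28,000 + ¥3,000 + ¥9,000 = ¥133,000
  Exemption: ¥133,000 ≤ ¥166,000, so full ¥118,000 applies
  Base: ¥133,000 − ¥118,000 = ¥15,000
  ¥15,000 × 25% = ¥3,750

Regular income tax:
  ¥51,000 × 11% = ¥5,610
  ¥42,000 × 22% = ¥9,240
  → ¥14,850
  Less investment credit ¥5,000 → ¥9,850

¥9,850 > ¥3,750, so the regular income tax governs.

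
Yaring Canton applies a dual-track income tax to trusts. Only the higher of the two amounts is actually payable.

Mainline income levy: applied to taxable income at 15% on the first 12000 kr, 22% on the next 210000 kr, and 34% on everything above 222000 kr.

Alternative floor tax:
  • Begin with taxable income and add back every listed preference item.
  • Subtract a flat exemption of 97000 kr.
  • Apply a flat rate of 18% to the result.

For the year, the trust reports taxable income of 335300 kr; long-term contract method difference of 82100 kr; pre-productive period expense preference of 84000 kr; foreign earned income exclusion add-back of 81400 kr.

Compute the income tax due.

87444 kr

Mainline income levy:
  12000 kr × 15% = 1800 kr
  210000 kr × 22% = 46200 kr
  113300 kr × 34% = 38522 kr
  → 86522 kr

Alternative floor tax:
  Adjusted income: 335300 kr + 82100 kr + 84000 kr + 81400 kr = 582800 kr
  Less exemption 97000 kr → base 485800 kr
  485800 kr × 18% = 87444 kr

87444 kr > 86522 kr, so the alternative floor tax is the binding amount.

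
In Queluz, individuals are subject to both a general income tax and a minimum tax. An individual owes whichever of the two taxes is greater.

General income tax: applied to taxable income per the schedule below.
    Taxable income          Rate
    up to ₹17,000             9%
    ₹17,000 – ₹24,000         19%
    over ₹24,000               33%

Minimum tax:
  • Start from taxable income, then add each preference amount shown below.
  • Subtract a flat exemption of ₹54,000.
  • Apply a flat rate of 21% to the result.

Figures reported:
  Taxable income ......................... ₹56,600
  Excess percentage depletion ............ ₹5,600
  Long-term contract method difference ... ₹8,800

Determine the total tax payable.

₹13,618

General income tax:
  ₹17,000 × 9% = ₹1,530
  ₹7,000 × 19% = ₹1,330
  ₹32,600 × 33% = ₹10,758
  → ₹13,618

Minimum tax:
  Adjusted income: ₹56,600 + ₹5,600 + ₹8,800 = ₹71,000
  Less exemption ₹54,000 → base ₹17,000
  ₹17,000 × 21% = ₹3,570

₹13,618 > ₹3,570, so the general income tax governs.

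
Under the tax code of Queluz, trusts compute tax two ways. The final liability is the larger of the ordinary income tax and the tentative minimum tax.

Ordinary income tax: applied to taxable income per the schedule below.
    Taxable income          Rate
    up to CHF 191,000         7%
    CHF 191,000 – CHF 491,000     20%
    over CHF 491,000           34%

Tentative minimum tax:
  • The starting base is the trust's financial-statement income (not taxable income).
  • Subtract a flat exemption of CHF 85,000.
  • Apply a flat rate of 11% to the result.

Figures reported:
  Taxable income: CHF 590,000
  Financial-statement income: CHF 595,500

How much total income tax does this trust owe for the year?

CHF 107,030

Ordinary income tax:
  CHF 191,000 × 7% = CHF 13,370
  CHF 300,000 × 20% = CHF 60,000
  CHF 99,000 × 34% = CHF 33,660
  → CHF 107,030

Tentative minimum tax:
  Base (financial-statement income): CHF 595,500
  Less exemption CHF 85,000 → base CHF 510,500
  CHF 510,500 × 11% = CHF 56,155

CHF 107,030 > CHF 56,155, so the ordinary income tax governs.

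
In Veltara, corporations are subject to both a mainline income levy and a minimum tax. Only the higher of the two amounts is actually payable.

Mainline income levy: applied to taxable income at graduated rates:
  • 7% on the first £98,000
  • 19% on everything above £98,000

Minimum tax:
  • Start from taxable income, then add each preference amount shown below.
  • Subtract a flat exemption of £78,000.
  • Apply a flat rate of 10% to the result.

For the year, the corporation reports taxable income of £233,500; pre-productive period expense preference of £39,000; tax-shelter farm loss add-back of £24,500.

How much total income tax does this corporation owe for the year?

£32,605

Minimum tax:
  Adjusted income: £233,500 + £39,000 + £24,500 = £297,000
  Less exemption £78,000 → base £219,000
  £219,000 × 10% = £21,900

Mainline income levy:
  £98,000 × 7% = £6,860
  £135,500 × 19% = £25,745
  → £32,605

£32,605 > £21,900, so the mainline income levy governs.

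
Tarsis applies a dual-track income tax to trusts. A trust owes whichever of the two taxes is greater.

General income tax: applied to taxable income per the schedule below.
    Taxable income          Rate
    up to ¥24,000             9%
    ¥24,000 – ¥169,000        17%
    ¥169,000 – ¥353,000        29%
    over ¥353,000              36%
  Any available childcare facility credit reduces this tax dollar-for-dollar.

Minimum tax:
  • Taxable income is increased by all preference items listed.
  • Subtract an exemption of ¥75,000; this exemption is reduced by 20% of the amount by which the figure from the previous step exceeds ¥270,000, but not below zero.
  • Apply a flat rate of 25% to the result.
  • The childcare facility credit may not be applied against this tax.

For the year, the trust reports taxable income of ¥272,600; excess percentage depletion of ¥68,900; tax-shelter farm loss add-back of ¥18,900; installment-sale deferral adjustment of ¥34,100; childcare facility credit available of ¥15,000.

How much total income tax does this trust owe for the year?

¥86,100

Minimum tax:
  Adjusted income: ¥272,600 + ¥68,900 + ¥18,900 + ¥34,100 = ¥394,500
  Exemption: ¥75,000 − 20% × (¥394,500 − ¥270,000) = ¥75,000 − ¥24,900 = ¥50,100
  Base: ¥394,500 − ¥50,100 = ¥344,400
  ¥344,400 × 25% = ¥86,100

General income tax:
  ¥24,000 × 9% = ¥2,160
  ¥145,000 × 17% = ¥24,650
  ¥103,600 × 29% = ¥30,044
  → ¥56,854
  Less childcare facility credit ¥15,000 → ¥41,854

¥86,100 > ¥41,854, so the minimum tax is the binding amount.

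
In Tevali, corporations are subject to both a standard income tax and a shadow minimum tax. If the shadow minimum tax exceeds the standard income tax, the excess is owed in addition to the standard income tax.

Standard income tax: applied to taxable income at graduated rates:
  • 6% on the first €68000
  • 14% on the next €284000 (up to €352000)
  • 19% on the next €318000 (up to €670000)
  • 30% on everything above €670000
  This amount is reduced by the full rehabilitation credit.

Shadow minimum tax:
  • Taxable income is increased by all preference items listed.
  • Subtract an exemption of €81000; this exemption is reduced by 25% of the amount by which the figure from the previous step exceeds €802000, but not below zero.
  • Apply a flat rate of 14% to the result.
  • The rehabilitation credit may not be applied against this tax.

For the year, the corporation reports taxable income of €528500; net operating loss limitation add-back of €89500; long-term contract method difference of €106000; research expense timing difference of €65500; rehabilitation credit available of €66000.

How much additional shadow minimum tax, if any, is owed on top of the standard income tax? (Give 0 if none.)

Standard income tax:
  €68000 × 6% = €4080
  €284000 × 14% = €39760
  €176500 × 19% = €33535
  → €77375
  Less rehabilitation credit €66000 → €11375

Shadow minimum tax:
  Adjusted income: €528500 + €89500 + €106000 + €65500 = €789500
  Exemption: €789500 ≤ €802000, so full €81000 applies
  Base: €789500 − €81000 = €708500
  €708500 × 14% = €99190

Excess of shadow minimum tax over standard income tax: €99190 − €11375 = €87815.

€87815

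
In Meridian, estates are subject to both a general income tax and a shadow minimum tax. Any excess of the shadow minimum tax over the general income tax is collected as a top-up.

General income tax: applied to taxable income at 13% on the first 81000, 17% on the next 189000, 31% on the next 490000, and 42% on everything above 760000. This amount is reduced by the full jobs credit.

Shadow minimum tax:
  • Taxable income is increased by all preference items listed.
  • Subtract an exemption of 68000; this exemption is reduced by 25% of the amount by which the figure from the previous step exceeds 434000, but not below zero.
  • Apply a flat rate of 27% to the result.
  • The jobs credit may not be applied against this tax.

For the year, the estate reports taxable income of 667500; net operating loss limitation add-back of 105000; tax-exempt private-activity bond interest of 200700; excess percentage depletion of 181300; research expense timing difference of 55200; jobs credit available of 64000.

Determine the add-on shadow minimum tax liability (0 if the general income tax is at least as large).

Shadow minimum tax:
  Adjusted income: 667500 + 105000 + 200700 + 181300 + 55200 = 1209700
  Exemption: 25% × (1209700 − 434000) = 193925 ≥ 68000, so the exemption is fully phased out
  Base: 1209700 − 0 = 1209700
  1209700 × 27% = 326619

General income tax:
  81000 × 13% = 10530
  189000 × 17% = 32130
  397500 × 31% = 123225
  → 165885
  Less jobs credit 64000 → 101885

Excess of shadow minimum tax over general income tax: 326619 − 101885 = 224734.

224734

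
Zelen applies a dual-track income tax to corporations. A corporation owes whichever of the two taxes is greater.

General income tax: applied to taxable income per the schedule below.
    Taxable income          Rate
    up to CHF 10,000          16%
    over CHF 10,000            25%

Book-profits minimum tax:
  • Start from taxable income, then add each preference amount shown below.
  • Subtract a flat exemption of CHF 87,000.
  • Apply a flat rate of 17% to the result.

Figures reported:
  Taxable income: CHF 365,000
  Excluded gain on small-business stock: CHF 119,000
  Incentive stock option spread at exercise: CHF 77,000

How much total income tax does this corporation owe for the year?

CHF 90,350

General income tax:
  CHF 10,000 × 16% = CHF 1,600
  CHF 355,000 × 25% = CHF 88,750
  → CHF 90,350

Book-profits minimum tax:
  Adjusted income: CHF 365,000 + CHF 119,000 + CHF 77,000 = CHF 561,000
  Less exemption CHF 87,000 → base CHF 474,000
  CHF 474,000 × 17% = CHF 80,580

CHF 90,350 > CHF 80,580, so the general income tax governs.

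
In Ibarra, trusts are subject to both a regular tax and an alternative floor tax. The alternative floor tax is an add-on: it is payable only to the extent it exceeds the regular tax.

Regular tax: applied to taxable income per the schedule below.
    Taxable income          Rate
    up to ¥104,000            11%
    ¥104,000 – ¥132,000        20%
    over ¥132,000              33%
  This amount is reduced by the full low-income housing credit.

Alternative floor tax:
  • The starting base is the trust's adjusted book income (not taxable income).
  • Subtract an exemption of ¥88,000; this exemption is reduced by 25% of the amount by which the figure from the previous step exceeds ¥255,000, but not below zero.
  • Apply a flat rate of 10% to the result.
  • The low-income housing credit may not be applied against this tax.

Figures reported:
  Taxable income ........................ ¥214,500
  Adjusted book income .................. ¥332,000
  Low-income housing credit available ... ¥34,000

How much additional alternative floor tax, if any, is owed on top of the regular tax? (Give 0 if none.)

¥16,060

Regular tax:
  ¥104,000 × 11% = ¥11,440
  ¥28,000 × 20% = ¥5,600
  ¥82,500 × 33% = ¥27,225
  → ¥44,265
  Less low-income housing credit ¥34,000 → ¥10,265

Alternative floor tax:
  Base (adjusted book income): ¥332,000
  Exemption: ¥88,000 − 25% × (¥332,000 − ¥255,000) = ¥88,000 − ¥19,250 = ¥68,750
  Base: ¥332,000 − ¥68,750 = ¥263,250
  ¥263,250 × 10% = ¥26,325

Excess of alternative floor tax over regular tax: ¥26,325 − ¥10,265 = ¥16,060.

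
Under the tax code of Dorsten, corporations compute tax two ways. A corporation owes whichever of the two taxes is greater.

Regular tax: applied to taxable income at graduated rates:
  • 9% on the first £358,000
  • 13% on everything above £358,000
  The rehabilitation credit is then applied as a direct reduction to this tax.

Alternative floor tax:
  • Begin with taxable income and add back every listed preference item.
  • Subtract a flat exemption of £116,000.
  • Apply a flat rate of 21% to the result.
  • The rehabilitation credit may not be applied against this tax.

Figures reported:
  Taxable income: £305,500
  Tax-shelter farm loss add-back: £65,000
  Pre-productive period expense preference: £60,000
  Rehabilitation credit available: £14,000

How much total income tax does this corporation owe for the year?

Regular tax:
  £305,500 × 9% = £27,495
  Less rehabilitation credit £14,000 → £13,495

Alternative floor tax:
  Adjusted income: £305,500 + £65,000 + £60,000 = £430,500
  Less exemption £116,000 → base £314,500
  £314,500 × 21% = £66,045

£66,045 > £13,495, so the alternative floor tax is the binding amount.

£66,045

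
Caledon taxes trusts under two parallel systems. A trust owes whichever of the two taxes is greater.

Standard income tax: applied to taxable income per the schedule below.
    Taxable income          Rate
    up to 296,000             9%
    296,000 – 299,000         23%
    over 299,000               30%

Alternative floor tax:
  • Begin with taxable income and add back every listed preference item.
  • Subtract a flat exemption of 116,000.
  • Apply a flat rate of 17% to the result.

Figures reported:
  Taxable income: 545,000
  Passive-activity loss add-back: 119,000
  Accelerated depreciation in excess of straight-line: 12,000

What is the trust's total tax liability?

101,130

Standard income tax:
  296,000 × 9% = 26,640
  3,000 × 23% = 690
  246,000 × 30% = 73,800
  → 101,130

Alternative floor tax:
  Adjusted income: 545,000 + 119,000 + 12,000 = 676,000
  Less exemption 116,000 → base 560,000
  560,000 × 17% = 95,200

101,130 > 95,200, so the standard income tax governs.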